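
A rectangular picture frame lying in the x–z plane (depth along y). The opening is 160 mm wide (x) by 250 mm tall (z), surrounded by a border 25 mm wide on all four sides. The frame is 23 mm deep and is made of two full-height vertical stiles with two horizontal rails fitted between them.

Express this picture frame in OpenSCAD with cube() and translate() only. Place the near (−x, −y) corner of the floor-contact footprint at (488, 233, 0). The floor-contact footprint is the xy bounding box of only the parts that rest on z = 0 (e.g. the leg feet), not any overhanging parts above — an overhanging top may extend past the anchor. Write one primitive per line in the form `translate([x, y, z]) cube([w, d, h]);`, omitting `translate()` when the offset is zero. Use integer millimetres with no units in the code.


translate([488, 233, 0]) cube([25, 23, 300]);
translate([673, 233, 0]) cube([25, 23, 300]);
translate([513, 233, 0]) cube([160, 23, 25]);
translate([513, 233, 275]) cube([160, 23, 25]);


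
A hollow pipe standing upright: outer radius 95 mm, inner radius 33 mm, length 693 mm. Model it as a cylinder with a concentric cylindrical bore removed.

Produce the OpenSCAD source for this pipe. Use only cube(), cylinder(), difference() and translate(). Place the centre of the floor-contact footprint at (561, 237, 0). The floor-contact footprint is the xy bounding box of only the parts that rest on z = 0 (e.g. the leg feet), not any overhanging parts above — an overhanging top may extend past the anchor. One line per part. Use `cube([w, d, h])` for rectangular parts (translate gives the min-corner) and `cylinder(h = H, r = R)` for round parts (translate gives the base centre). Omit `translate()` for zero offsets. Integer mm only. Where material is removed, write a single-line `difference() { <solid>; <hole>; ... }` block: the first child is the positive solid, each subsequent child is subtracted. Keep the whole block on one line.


difference() { translate([561, 237, 0]) cylinder(h = 693, r = 95); translate([561, 237, 0]) cylinder(h = 693, r = 33); }


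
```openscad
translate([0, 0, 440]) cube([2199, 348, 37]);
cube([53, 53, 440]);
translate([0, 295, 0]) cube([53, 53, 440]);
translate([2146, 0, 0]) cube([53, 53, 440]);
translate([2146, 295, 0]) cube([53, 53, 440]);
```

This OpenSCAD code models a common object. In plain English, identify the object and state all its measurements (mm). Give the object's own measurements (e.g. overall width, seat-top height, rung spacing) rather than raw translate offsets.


A long wooden bench with a 2199 mm (x) × 348 mm (y) seat, 37 mm thick, its top surface 477 mm above the floor. Four 53 mm square legs at the seat corners, flush with the edges, run from z = 0 to the seat underside.


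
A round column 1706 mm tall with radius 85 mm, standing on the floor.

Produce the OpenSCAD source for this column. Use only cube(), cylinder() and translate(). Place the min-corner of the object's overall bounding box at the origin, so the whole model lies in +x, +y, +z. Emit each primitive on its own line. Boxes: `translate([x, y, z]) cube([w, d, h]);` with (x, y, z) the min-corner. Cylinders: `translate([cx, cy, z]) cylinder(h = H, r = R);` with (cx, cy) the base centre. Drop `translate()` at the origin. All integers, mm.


translate([85, 85, 0]) cylinder(h = 1706, r = 85);


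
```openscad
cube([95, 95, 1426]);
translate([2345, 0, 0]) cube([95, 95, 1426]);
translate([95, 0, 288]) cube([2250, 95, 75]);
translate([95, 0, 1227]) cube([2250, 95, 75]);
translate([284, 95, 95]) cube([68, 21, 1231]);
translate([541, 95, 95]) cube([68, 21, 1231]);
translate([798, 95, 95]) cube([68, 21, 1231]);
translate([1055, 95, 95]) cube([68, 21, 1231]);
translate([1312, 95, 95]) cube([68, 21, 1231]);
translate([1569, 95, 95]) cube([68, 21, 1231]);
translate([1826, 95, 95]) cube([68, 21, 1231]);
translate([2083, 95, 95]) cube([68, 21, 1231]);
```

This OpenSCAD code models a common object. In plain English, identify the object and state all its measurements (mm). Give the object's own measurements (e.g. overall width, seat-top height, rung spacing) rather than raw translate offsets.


A fence section. Two 95×95 mm posts, 1426 mm tall, stand on the floor with a clear span of 2250 mm between their inner faces. Two horizontal rails of 95×75 mm section span the gap between the posts with their undersides at z = 288 mm and z = 1227 mm, flush with the posts' −y face. 8 pickets, each 68 mm wide, 21 mm thick and 1231 mm tall, are fixed to the +y face of the rails with their bottoms at z = 95 mm, spaced across the span with a 189 mm gap after the −x post and between neighbouring pickets, with 194 mm left before the +x post.


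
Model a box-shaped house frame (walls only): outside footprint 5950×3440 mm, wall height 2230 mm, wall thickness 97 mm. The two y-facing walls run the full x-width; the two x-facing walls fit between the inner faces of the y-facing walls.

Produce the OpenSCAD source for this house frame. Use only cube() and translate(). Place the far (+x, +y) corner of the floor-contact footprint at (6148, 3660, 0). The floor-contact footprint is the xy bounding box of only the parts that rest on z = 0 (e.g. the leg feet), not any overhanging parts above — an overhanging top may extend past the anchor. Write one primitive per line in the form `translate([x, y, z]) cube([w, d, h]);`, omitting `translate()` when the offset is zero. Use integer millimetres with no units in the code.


translate([198, 220, 0]) cube([5950, 97, 2230]);
translate([198, 3563, 0]) cube([5950, 97, 2230]);
translate([198, 317, 0]) cube([97, 3246, 2230]);
translate([6051, 317, 0]) cube([97, 3246, 2230]);


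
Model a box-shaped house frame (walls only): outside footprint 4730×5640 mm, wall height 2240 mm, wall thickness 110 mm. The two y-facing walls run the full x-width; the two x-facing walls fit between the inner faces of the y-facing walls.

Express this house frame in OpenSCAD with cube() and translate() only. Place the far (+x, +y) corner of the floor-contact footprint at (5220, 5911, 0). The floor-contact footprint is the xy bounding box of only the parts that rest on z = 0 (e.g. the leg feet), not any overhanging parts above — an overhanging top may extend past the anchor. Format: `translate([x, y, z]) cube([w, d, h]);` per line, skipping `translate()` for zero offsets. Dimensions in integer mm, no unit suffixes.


translate([490, 271, 0]) cube([4730, 110, 2240]);
translate([490, 5801, 0]) cube([4730, 110, 2240]);
translate([490, 381, 0]) cube([110, 5420, 2240]);
translate([5110, 381, 0]) cube([110, 5420, 2240]);


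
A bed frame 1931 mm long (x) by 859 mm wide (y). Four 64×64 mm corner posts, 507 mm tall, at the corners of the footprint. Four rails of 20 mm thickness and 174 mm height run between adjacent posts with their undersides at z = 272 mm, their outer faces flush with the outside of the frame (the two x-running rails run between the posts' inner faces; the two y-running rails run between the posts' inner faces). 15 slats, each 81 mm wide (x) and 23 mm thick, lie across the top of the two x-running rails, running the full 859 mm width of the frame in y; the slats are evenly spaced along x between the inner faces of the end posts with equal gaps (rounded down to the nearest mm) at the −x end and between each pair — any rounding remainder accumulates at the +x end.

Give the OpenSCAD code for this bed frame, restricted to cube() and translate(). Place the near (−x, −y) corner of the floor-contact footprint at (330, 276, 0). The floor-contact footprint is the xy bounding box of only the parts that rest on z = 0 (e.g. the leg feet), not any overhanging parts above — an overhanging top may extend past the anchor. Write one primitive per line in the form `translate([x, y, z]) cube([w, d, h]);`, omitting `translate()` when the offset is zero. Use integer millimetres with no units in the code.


// slat z = rail_z + rail_h = 272 + 174 = 446
// slat gap = ⌊(1803 − 15·81) / 16⌋ = 36
translate([330, 276, 0]) cube([64, 64, 507]);
translate([330, 1071, 0]) cube([64, 64, 507]);
translate([2197, 276, 0]) cube([64, 64, 507]);
translate([2197, 1071, 0]) cube([64, 64, 507]);
translate([394, 276, 272]) cube([1803, 20, 174]);
translate([394, 1115, 272]) cube([1803, 20, 174]);
translate([330, 340, 272]) cube([20, 731, 174]);
translate([2241, 340, 272]) cube([20, 731, 174]);
translate([430, 276, 446]) cube([81, 859, 23]);
translate([547, 276, 446]) cube([81, 859, 23]);
translate([664, 276, 446]) cube([81, 859, 23]);
translate([781, 276, 446]) cube([81, 859, 23]);
translate([898, 276, 446]) cube([81, 859, 23]);
translate([1015, 276, 446]) cube([81, 859, 23]);
translate([1132, 276, 446]) cube([81, 859, 23]);
translate([1249, 276, 446]) cube([81, 859, 23]);
translate([1366, 276, 446]) cube([81, 859, 23]);
translate([1483, 276, 446]) cube([81, 859, 23]);
translate([1600, 276, 446]) cube([81, 859, 23]);
translate([1717, 276, 446]) cube([81, 859, 23]);
translate([1834, 276, 446]) cube([81, 859, 23]);
translate([1951, 276, 446]) cube([81, 859, 23]);
translate([2068, 276, 446]) cube([81, 859, 23]);


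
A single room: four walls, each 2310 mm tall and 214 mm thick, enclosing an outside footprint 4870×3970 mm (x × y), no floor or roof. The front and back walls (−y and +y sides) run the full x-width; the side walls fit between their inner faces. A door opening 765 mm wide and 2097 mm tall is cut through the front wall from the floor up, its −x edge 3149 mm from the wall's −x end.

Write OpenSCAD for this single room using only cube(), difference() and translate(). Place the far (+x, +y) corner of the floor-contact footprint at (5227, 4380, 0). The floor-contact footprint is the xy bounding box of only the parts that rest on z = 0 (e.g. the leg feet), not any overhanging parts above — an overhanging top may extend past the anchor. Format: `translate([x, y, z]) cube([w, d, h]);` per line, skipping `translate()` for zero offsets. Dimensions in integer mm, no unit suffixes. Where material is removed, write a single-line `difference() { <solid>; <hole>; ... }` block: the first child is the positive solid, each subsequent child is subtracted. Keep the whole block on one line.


difference() { translate([357, 410, 0]) cube([4870, 214, 2310]); translate([3506, 410, 0]) cube([765, 214, 2097]); }
translate([357, 4166, 0]) cube([4870, 214, 2310]);
translate([357, 624, 0]) cube([214, 3542, 2310]);
translate([5013, 624, 0]) cube([214, 3542, 2310]);


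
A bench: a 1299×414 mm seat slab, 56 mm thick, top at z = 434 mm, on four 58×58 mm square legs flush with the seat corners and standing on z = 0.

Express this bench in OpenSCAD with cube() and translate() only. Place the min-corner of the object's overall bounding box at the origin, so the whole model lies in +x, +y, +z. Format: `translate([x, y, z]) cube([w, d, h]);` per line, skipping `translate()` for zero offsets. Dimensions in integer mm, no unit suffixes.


translate([0, 0, 378]) cube([1299, 414, 56]);
cube([58, 58, 378]);
translate([0, 356, 0]) cube([58, 58, 378]);
translate([1241, 0, 0]) cube([58, 58, 378]);
translate([1241, 356, 0]) cube([58, 58, 378]);


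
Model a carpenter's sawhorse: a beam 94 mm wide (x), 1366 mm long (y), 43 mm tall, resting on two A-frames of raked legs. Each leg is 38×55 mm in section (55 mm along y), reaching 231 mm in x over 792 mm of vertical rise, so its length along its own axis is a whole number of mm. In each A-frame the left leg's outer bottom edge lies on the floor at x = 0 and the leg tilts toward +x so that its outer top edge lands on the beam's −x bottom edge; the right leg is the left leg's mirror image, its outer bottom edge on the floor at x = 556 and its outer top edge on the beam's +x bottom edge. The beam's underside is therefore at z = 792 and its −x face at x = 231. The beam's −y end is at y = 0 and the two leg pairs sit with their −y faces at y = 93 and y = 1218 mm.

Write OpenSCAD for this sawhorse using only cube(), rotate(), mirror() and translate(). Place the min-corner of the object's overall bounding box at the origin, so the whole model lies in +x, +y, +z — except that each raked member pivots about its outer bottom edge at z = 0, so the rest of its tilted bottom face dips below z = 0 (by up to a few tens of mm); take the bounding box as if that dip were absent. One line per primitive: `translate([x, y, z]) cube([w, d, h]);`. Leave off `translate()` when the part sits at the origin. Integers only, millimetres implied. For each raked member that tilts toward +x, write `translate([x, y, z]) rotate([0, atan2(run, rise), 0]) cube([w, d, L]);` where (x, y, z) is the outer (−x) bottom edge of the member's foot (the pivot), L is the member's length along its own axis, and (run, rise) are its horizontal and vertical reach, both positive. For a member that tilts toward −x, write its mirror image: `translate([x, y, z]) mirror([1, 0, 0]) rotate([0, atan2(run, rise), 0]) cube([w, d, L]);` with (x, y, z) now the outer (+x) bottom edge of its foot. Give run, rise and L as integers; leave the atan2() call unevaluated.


// leg length = √(231² + 792²) = 825
// right-leg outer foot x = 2·231 + 94 = 556
// beam min-corner = (231, 0, 792)
translate([231, 0, 792]) cube([94, 1366, 43]);
translate([0, 93, 0]) rotate([0, atan2(231, 792), 0]) cube([38, 55, 825]);
translate([556, 93, 0]) mirror([1, 0, 0]) rotate([0, atan2(231, 792), 0]) cube([38, 55, 825]);
translate([0, 1218, 0]) rotate([0, atan2(231, 792), 0]) cube([38, 55, 825]);
translate([556, 1218, 0]) mirror([1, 0, 0]) rotate([0, atan2(231, 792), 0]) cube([38, 55, 825]);


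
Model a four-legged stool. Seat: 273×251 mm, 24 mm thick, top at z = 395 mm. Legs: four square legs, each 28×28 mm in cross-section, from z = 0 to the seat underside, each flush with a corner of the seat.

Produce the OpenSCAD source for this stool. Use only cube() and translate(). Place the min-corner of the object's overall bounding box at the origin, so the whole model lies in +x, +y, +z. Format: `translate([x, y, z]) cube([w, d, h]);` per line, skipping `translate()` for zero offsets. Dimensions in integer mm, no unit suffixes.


translate([0, 0, 371]) cube([273, 251, 24]);
cube([28, 28, 371]);
translate([245, 0, 0]) cube([28, 28, 371]);
translate([0, 223, 0]) cube([28, 28, 371]);
translate([245, 223, 0]) cube([28, 28, 371]);


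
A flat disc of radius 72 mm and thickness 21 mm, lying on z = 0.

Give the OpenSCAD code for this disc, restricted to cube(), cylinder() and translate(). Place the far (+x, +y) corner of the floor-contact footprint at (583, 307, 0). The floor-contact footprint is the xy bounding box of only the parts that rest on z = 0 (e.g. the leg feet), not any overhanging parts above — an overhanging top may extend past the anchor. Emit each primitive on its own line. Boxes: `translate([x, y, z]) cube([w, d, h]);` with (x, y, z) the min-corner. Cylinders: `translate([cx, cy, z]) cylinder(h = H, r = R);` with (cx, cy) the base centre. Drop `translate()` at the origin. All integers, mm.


translate([511, 235, 0]) cylinder(h = 21, r = 72);


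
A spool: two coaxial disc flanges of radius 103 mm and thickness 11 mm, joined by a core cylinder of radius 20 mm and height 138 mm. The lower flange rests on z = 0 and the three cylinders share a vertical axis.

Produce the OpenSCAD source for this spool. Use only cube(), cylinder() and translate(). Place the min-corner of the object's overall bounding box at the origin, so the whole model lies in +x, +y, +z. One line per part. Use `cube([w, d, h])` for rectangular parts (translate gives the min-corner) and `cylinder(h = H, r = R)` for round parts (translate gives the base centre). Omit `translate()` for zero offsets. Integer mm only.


translate([103, 103, 0]) cylinder(h = 11, r = 103);
translate([103, 103, 11]) cylinder(h = 138, r = 20);
translate([103, 103, 149]) cylinder(h = 11, r = 103);


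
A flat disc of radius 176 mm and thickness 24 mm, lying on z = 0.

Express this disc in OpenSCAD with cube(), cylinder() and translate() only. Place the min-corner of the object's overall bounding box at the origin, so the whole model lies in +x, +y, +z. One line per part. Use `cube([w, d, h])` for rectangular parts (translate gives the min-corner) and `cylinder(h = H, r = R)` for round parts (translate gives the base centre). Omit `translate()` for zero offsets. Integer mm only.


translate([176, 176, 0]) cylinder(h = 24, r = 176);


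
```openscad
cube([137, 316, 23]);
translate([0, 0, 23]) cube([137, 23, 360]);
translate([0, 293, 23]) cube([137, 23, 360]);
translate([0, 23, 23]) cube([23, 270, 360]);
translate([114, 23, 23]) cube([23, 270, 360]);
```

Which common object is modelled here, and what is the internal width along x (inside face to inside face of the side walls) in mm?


An open box. The internal width is 91 mm.

A 137×316 base slab with four walls standing on it — an open box. The base is 137 mm wide and the walls are 23 mm thick, so the internal width is 137 − 2 × 23 = 91 mm.


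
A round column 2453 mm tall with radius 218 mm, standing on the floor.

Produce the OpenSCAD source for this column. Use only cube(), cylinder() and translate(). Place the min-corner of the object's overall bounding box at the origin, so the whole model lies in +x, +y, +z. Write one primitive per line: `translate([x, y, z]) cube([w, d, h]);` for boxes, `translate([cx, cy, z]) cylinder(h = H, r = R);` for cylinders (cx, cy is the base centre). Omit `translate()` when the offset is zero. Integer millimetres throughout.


translate([218, 218, 0]) cylinder(h = 2453, r = 218);


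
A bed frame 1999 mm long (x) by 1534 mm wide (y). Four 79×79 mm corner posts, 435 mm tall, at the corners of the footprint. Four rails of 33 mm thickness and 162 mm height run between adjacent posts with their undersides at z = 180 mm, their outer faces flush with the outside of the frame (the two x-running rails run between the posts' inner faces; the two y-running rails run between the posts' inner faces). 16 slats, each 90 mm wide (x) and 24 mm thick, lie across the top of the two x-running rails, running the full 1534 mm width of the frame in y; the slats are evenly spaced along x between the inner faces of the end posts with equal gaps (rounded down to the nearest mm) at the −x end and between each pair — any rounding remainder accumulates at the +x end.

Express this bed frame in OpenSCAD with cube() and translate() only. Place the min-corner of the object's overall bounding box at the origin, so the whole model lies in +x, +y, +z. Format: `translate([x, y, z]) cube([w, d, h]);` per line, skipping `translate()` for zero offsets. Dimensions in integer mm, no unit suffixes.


cube([79, 79, 435]);
translate([0, 1455, 0]) cube([79, 79, 435]);
translate([1920, 0, 0]) cube([79, 79, 435]);
translate([1920, 1455, 0]) cube([79, 79, 435]);
translate([79, 0, 180]) cube([1841, 33, 162]);
translate([79, 1501, 180]) cube([1841, 33, 162]);
translate([0, 79, 180]) cube([33, 1376, 162]);
translate([1966, 79, 180]) cube([33, 1376, 162]);
translate([102, 0, 342]) cube([90, 1534, 24]);
translate([215, 0, 342]) cube([90, 1534, 24]);
translate([328, 0, 342]) cube([90, 1534, 24]);
translate([441, 0, 342]) cube([90, 1534, 24]);
translate([554, 0, 342]) cube([90, 1534, 24]);
translate([667, 0, 342]) cube([90, 1534, 24]);
translate([780, 0, 342]) cube([90, 1534, 24]);
translate([893, 0, 342]) cube([90, 1534, 24]);
translate([1006, 0, 342]) cube([90, 1534, 24]);
translate([1119, 0, 342]) cube([90, 1534, 24]);
translate([1232, 0, 342]) cube([90, 1534, 24]);
translate([1345, 0, 342]) cube([90, 1534, 24]);
translate([1458, 0, 342]) cube([90, 1534, 24]);
translate([1571, 0, 342]) cube([90, 1534, 24]);
translate([1684, 0, 342]) cube([90, 1534, 24]);
translate([1797, 0, 342]) cube([90, 1534, 24]);


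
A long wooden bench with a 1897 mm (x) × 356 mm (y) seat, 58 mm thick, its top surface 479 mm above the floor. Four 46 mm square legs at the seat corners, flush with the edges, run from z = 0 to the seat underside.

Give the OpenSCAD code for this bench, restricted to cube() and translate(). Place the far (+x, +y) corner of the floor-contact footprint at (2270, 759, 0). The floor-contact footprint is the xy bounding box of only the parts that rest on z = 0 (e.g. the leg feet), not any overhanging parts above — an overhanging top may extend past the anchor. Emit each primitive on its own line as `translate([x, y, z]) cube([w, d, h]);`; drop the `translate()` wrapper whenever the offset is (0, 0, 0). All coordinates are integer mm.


// leg_h = 479 − 58 = 421
translate([373, 403, 421]) cube([1897, 356, 58]);
translate([373, 403, 0]) cube([46, 46, 421]);
translate([373, 713, 0]) cube([46, 46, 421]);
translate([2224, 403, 0]) cube([46, 46, 421]);
translate([2224, 713, 0]) cube([46, 46, 421]);


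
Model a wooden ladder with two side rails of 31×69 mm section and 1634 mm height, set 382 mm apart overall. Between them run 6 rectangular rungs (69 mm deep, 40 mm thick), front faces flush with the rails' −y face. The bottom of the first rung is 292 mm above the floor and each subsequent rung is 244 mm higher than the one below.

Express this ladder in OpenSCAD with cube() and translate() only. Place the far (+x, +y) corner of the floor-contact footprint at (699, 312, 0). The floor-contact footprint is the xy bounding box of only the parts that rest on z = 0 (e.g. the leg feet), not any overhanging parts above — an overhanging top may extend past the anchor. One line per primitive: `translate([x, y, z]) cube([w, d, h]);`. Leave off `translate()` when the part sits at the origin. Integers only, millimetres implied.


// rung span = 382 - 2*31 = 320
// rung[k] z = 292 + k*244
translate([317, 243, 0]) cube([31, 69, 1634]);
translate([668, 243, 0]) cube([31, 69, 1634]);
translate([348, 243, 292]) cube([320, 69, 40]);
translate([348, 243, 536]) cube([320, 69, 40]);
translate([348, 243, 780]) cube([320, 69, 40]);
translate([348, 243, 1024]) cube([320, 69, 40]);
translate([348, 243, 1268]) cube([320, 69, 40]);
translate([348, 243, 1512]) cube([320, 69, 40]);


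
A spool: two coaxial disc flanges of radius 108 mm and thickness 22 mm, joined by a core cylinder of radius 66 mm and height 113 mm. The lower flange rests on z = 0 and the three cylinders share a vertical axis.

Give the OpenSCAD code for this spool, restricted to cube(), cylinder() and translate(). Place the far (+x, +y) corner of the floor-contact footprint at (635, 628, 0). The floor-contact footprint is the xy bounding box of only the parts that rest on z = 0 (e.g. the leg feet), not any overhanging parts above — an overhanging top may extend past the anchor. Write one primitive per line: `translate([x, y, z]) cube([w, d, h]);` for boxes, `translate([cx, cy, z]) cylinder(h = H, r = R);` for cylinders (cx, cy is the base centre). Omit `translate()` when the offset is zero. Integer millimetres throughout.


translate([527, 520, 0]) cylinder(h = 22, r = 108);
translate([527, 520, 22]) cylinder(h = 113, r = 66);
translate([527, 520, 135]) cylinder(h = 22, r = 108);


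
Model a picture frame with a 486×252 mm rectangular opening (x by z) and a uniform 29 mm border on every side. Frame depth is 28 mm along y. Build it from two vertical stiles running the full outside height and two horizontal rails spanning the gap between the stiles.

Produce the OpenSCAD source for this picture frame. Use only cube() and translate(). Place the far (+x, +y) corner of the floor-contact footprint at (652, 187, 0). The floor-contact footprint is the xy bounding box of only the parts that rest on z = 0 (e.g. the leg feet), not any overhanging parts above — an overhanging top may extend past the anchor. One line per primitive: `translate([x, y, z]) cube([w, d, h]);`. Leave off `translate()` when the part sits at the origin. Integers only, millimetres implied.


translate([108, 159, 0]) cube([29, 28, 310]);
translate([623, 159, 0]) cube([29, 28, 310]);
translate([137, 159, 0]) cube([486, 28, 29]);
translate([137, 159, 281]) cube([486, 28, 29]);


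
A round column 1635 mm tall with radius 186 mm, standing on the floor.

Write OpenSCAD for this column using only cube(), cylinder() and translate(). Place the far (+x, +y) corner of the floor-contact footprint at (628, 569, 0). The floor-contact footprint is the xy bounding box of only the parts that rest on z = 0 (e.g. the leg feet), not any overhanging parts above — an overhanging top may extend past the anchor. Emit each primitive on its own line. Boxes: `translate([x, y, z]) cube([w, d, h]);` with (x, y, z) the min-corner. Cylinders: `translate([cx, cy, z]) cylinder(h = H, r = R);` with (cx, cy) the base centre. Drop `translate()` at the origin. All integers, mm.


translate([442, 383, 0]) cylinder(h = 1635, r = 186);


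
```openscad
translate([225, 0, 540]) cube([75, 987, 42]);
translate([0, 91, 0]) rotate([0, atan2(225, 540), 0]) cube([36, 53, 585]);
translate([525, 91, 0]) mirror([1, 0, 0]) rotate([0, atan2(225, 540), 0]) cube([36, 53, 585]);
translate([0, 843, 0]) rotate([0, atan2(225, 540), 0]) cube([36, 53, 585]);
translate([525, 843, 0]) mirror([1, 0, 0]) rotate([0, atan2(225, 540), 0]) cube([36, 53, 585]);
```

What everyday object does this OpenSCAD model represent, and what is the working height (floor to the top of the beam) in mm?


A sawhorse. The overall height is 582 mm.

A beam across two mirrored pairs of raked legs — a sawhorse. The beam's underside is at z = 540 (matching the legs' vertical rise in atan2(225, 540)) and the beam is 42 mm tall, so its top is at 540 + 42 = 582 mm. The raked legs top out at the beam's underside, so that is the highest point.


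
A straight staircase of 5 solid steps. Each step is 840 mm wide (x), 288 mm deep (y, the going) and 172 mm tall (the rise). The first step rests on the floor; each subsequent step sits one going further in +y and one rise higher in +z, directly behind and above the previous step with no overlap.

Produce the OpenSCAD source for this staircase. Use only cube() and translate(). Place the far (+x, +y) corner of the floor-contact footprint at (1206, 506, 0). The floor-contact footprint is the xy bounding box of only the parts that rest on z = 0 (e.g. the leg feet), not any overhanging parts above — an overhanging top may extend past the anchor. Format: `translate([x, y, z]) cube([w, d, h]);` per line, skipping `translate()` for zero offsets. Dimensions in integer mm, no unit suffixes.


translate([366, 218, 0]) cube([840, 288, 172]);
translate([366, 506, 172]) cube([840, 288, 172]);
translate([366, 794, 344]) cube([840, 288, 172]);
translate([366, 1082, 516]) cube([840, 288, 172]);
translate([366, 1370, 688]) cube([840, 288, 172]);


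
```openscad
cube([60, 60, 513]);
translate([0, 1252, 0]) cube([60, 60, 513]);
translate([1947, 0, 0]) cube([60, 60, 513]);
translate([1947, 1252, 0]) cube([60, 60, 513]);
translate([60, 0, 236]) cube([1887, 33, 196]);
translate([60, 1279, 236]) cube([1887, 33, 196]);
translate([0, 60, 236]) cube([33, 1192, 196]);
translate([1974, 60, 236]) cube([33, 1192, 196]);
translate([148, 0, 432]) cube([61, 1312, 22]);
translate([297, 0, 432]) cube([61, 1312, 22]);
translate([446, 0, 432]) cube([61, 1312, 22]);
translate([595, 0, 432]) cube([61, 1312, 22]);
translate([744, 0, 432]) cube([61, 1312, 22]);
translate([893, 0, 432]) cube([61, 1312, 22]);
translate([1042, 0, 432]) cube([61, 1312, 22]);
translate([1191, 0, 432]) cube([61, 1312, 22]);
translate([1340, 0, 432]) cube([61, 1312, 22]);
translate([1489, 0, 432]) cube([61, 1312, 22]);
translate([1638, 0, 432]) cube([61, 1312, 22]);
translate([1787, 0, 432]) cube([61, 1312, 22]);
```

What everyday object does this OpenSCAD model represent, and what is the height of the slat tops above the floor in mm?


A bed frame. The slat-top height is 454 mm.

Four posts, four rails, and a row of slats — a bed frame. Slats sit on the rails at z = 236 + 196 = 432; with slat thickness 22, the top is 454 mm.


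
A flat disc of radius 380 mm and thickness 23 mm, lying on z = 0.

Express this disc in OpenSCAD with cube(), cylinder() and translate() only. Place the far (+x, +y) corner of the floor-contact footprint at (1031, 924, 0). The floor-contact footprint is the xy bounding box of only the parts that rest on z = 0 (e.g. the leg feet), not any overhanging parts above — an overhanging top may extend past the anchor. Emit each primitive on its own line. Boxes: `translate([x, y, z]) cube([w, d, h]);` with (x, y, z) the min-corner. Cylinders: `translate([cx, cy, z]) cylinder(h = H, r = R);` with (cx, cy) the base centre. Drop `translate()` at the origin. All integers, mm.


translate([651, 544, 0]) cylinder(h = 23, r = 380);


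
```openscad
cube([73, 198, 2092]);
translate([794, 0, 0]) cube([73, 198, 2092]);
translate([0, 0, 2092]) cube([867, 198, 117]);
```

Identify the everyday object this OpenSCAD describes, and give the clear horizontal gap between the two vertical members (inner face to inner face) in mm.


A door frame. The clear opening width is 721 mm.

Two 2092 mm tall posts with a header on top — a door frame. The left jamb is 73 mm wide at x = 0; the right jamb starts at x = 794. The clear opening is 794 − 73 = 721 mm.


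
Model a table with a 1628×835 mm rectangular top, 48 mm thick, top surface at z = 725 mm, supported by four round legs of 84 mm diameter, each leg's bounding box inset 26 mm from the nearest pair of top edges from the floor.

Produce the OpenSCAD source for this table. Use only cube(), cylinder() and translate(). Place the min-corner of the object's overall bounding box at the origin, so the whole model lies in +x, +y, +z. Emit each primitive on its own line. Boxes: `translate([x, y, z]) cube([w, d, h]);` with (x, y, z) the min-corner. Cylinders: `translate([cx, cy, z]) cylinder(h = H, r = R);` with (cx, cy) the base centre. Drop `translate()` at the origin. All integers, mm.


translate([0, 0, 677]) cube([1628, 835, 48]);
translate([68, 68, 0]) cylinder(h = 677, r = 42);
translate([1560, 68, 0]) cylinder(h = 677, r = 42);
translate([68, 767, 0]) cylinder(h = 677, r = 42);
translate([1560, 767, 0]) cylinder(h = 677, r = 42);


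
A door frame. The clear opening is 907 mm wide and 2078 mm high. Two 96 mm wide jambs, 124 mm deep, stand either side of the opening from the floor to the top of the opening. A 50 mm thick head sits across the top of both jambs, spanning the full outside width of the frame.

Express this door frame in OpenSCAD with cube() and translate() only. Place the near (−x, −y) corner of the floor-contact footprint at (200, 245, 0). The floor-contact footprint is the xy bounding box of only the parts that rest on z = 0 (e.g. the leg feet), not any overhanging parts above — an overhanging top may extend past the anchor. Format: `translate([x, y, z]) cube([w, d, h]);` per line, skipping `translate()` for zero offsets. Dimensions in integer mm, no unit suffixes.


translate([200, 245, 0]) cube([96, 124, 2078]);
translate([1203, 245, 0]) cube([96, 124, 2078]);
translate([200, 245, 2078]) cube([1099, 124, 50]);


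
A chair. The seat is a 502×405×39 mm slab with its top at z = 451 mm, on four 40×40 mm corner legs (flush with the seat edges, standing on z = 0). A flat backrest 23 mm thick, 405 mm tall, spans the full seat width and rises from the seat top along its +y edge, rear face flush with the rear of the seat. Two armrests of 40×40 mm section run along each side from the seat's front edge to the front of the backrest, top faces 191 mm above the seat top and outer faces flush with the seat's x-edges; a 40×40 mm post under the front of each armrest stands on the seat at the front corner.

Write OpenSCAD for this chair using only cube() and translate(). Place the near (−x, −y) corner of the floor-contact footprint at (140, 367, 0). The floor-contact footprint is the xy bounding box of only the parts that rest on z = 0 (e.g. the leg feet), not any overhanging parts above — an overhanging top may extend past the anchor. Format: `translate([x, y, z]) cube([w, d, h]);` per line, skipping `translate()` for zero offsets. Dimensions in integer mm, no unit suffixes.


translate([140, 367, 412]) cube([502, 405, 39]);
translate([140, 367, 0]) cube([40, 40, 412]);
translate([602, 367, 0]) cube([40, 40, 412]);
translate([140, 732, 0]) cube([40, 40, 412]);
translate([602, 732, 0]) cube([40, 40, 412]);
translate([140, 749, 451]) cube([502, 23, 405]);
translate([140, 367, 602]) cube([40, 382, 40]);
translate([602, 367, 602]) cube([40, 382, 40]);
translate([140, 367, 451]) cube([40, 40, 151]);
translate([602, 367, 451]) cube([40, 40, 151]);


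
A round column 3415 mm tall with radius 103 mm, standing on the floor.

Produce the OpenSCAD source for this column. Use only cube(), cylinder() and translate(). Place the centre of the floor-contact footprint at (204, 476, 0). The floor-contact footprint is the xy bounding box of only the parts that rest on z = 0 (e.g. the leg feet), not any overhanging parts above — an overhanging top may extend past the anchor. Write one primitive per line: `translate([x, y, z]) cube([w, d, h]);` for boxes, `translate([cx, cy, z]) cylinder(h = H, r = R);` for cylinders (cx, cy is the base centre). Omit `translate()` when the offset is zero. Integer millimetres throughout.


translate([204, 476, 0]) cylinder(h = 3415, r = 103);


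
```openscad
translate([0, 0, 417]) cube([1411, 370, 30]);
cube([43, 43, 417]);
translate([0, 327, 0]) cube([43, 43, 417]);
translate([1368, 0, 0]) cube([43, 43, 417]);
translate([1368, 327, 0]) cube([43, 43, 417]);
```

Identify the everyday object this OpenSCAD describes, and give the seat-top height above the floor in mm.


A bench. The seat-top height is 447 mm.

A long slab on four corner posts — a bench. The slab sits at z = 417 with thickness 30, so the top is 417 + 30 = 447 mm.


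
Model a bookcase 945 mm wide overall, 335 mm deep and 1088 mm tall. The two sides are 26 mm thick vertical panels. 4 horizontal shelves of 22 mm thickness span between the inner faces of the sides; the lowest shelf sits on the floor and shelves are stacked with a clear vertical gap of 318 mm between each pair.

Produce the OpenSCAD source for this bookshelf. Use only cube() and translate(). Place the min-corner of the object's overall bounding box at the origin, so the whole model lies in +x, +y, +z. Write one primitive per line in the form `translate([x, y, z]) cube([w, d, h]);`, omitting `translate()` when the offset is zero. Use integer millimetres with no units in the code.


cube([26, 335, 1088]);
translate([919, 0, 0]) cube([26, 335, 1088]);
translate([26, 0, 0]) cube([893, 335, 22]);
translate([26, 0, 340]) cube([893, 335, 22]);
translate([26, 0, 680]) cube([893, 335, 22]);
translate([26, 0, 1020]) cube([893, 335, 22]);


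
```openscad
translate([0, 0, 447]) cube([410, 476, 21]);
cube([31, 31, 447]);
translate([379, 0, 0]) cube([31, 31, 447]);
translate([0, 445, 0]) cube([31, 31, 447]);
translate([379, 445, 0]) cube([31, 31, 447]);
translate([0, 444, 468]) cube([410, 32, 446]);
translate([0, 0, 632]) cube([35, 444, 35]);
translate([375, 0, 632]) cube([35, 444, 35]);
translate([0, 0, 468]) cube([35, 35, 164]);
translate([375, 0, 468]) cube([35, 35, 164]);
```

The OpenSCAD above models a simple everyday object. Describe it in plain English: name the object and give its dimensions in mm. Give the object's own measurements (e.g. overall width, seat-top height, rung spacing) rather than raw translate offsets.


A chair. The seat is a 410×476×21 mm slab with its top at z = 468 mm, on four 31×31 mm corner legs (flush with the seat edges, standing on z = 0). A flat backrest 32 mm thick, 446 mm tall, spans the full seat width and rises from the seat top along its +y edge, rear face flush with the rear of the seat. Two armrests of 35×35 mm section run along each side from the seat's front edge to the front of the backrest, top faces 199 mm above the seat top and outer faces flush with the seat's x-edges; a 35×35 mm post under the front of each armrest stands on the seat at the front corner.


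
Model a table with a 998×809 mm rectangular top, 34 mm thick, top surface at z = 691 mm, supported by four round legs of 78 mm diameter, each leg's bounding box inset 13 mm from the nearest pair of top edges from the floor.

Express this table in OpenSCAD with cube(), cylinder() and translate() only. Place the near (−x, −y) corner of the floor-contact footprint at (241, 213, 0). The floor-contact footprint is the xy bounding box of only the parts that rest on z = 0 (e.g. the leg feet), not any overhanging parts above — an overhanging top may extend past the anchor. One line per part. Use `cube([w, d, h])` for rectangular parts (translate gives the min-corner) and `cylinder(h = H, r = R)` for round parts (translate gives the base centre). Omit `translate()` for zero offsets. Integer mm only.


translate([228, 200, 657]) cube([998, 809, 34]);
translate([280, 252, 0]) cylinder(h = 657, r = 39);
translate([1174, 252, 0]) cylinder(h = 657, r = 39);
translate([280, 957, 0]) cylinder(h = 657, r = 39);
translate([1174, 957, 0]) cylinder(h = 657, r = 39);


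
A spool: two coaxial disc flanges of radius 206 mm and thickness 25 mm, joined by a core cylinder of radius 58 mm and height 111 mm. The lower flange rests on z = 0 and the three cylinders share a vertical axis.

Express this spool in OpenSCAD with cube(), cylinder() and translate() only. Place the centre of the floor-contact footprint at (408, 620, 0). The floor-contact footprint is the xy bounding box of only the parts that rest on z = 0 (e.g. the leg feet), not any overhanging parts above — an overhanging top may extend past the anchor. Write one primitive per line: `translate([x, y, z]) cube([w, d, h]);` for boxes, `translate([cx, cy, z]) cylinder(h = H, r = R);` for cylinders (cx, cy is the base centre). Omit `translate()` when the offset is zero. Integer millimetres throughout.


translate([408, 620, 0]) cylinder(h = 25, r = 206);
translate([408, 620, 25]) cylinder(h = 111, r = 58);
translate([408, 620, 136]) cylinder(h = 25, r = 206);


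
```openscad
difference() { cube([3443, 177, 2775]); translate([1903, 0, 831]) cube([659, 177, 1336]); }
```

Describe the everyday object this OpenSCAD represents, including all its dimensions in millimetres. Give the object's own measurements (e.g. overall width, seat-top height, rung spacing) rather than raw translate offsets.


A wall 3443 mm long (x), 177 mm thick (y), 2775 mm tall, with a rectangular window opening cut through it. The opening is 659 mm wide and 1336 mm tall; its sill is at z = 831 mm and its near (−x) edge is 1903 mm from the wall's −x end. The opening passes through the full wall thickness.


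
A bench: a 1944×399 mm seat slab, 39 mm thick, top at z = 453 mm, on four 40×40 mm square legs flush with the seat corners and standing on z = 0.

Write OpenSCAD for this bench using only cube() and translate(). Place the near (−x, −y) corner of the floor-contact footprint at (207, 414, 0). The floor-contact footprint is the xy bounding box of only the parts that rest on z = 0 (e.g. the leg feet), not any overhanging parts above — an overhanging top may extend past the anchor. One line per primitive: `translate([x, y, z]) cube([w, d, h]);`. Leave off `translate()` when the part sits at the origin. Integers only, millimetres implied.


translate([207, 414, 414]) cube([1944, 399, 39]);
translate([207, 414, 0]) cube([40, 40, 414]);
translate([207, 773, 0]) cube([40, 40, 414]);
translate([2111, 414, 0]) cube([40, 40, 414]);
translate([2111, 773, 0]) cube([40, 40, 414]);


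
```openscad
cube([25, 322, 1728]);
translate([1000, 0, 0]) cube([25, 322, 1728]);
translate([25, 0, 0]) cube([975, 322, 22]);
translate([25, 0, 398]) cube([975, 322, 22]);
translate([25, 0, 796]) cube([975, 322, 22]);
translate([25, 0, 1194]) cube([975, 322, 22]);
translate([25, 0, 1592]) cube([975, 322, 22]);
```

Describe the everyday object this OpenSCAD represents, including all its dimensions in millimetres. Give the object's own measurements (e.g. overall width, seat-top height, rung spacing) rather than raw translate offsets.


An open bookshelf. Two side panels, each 25 mm thick, 322 mm deep and 1728 mm tall, stand 1025 mm apart (outside-to-outside). Between them sit 5 shelves, each 22 mm thick and 322 mm deep, spanning the full gap between the sides. The bottom shelf rests on the floor (its underside at z = 0) and the clear gap between one shelf's top and the next shelf's underside is 376 mm.
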